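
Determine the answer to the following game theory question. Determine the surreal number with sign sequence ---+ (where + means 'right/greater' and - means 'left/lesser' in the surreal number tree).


Sign expansion: ---+
Rule: track bounds (lo, hi), initially (-inf, +inf). On '+', the current value becomes lo and we move to the simplest number in (value, hi): value + 1 if hi = +inf, otherwise the midpoint (value + hi)/2. On '-', the current value becomes hi and we move to value - 1 if lo = -inf, otherwise the midpoint (lo + value)/2.
Start at 0.
Step 1: sign = -, move left. Bounds: (-inf, 0). Value = -1
Step 2: sign = -, move left. Bounds: (-inf, -1). Value = -2
Step 3: sign = -, move left. Bounds: (-inf, -2). Value = -3
Step 4: sign = +, move right. Bounds: (-3, -2). Value = -5/2
The surreal number with sign expansion ---+ is -5/2.

-5/2


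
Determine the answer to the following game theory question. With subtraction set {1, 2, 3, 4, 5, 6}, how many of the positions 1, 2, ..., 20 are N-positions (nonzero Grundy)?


Subtraction set S = {1, 2, 3, 4, 5, 6}, so G(n) = n mod 7.
G(n) = 0 when n is a multiple of 7.
Multiples of 7 in [1, 20]: 2
N-positions (nonzero Grundy) = 20 - 2 = 18

18


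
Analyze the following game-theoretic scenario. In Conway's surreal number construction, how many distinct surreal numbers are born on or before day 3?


Day 0: {|} = 0 is born. Count = 1.
Day n: the number of surreal numbers born by day n is 2^(n+1) - 1.
By day 0: 2^1 - 1 = 1
By day 1: 2^2 - 1 = 3
By day 2: 2^3 - 1 = 7
By day 3: 2^4 - 1 = 15
By day 3: 15 surreal numbers.

15


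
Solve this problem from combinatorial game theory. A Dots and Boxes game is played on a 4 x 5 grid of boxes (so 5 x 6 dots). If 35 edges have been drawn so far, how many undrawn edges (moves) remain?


Grid: 4 x 5 boxes, i.e. 5 rows and 6 columns of dots.
Horizontal edges: (rows + 1) * cols = 5 * 5 = 25
Vertical edges: rows * (cols + 1) = 4 * 6 = 24
Total edges: 25 + 24 = 49
Edges drawn: 35
Remaining: 49 - 35 = 14

14


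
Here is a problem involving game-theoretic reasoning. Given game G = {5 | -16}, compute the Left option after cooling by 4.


Original game: {5 | -16} (a switch {a | b} with a > b).
Cooling by t (for t below the temperature (a - b)/2 = 21/2) taxes each move by t: {a | b} cooled by t is {a - t | b + t}.
Cooling amount: t = 4
Cooled Left option: 5 - 4 = 1
Cooled Right option: -16 + 4 = -12
Cooled game: {1 | -12}
Left option = 1

1


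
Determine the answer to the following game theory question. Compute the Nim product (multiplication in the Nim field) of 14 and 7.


Nim multiplication is bilinear over XOR: (u XOR v) * w = (u*w) XOR (v*w).
So we split each operand into its bit components and XOR the pairwise Nim products.
14 = 2 + 4 + 8 (as XOR of powers of 2).
7 = 1 + 2 + 4 (as XOR of powers of 2).
Using the standard Nim-product table on single bits:
  2*2 = 3,   2*4 = 8,   2*8 = 12,
  4*4 = 6,   4*8 = 11,  8*8 = 13,
and  1*x = x (identity), k*l = l*k (commutative).
Pairwise Nim products:
  2 * 1 = 2
  2 * 2 = 3
  2 * 4 = 8
  4 * 1 = 4
  4 * 2 = 8
  4 * 4 = 6
  8 * 1 = 8
  8 * 2 = 12
  8 * 4 = 11
XOR them: 2 XOR 3 XOR 8 XOR 4 XOR 8 XOR 6 XOR 8 XOR 12 XOR 11 = 12.
Result: 14 * 7 = 12 (in Nim).

12


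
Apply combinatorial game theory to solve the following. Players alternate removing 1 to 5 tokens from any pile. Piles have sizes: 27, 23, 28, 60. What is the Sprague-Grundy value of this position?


Subtraction set: {1, 2, 3, 4, 5}
For this subtraction set, G(n) = n mod 6 (period = max + 1 = 6).
Pile 1 (size 27): G(27) = 27 mod 6 = 3
Pile 2 (size 23): G(23) = 23 mod 6 = 5
Pile 3 (size 28): G(28) = 28 mod 6 = 4
Pile 4 (size 60): G(60) = 60 mod 6 = 0
Total Grundy value = XOR of all: 3 XOR 5 XOR 4 XOR 0 = 2

2


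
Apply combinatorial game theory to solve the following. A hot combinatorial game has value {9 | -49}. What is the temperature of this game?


The game is {9 | -49}, a switch {a | b} with numbers a > b.
Cooling {a | b} by t gives {a - t | b + t}, which stops being hot when a - t = b + t, i.e. at t = (a - b)/2. So the temperature of a switch is (a - b)/2.
Temperature = (Left option - Right option) / 2
= (9 - (-49)) / 2
= 58 / 2
= 29

29


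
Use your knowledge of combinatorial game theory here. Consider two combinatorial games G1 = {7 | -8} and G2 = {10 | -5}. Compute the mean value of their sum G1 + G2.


G1 = {7 | -8}, G2 = {10 | -5}
Each is a switch {a | b} with numbers a > b; its mean value is (a + b)/2, and mean value is additive over game sums: m(G1 + G2) = m(G1) + m(G2).
Mean of G1 = (7 + (-8))/2 = -1/2 = -1/2
Mean of G2 = (10 + (-5))/2 = 5/2 = 5/2
Mean of G1 + G2 = -1/2 + 5/2 = 2

2


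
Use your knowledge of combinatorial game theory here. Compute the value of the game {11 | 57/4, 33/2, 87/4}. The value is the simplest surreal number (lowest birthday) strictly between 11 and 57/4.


Left options: {11}, max = 11
Right options: {57/4, 33/2, 87/4}, min = 57/4
All options are numbers and max(Left) < min(Right), so by the simplicity theorem the value is the simplest (earliest-born) number strictly between 11 and 57/4.
Integers 12 through 14 all lie strictly between 11 and 57/4.
Among integers, the simplest (lowest birthday = smallest |n|; 0 is born on day 0, +-n on day n) is 12.
No non-integer in the interval can be simpler: if x is a non-integer in the interval, then floor(x) or ceil(x) also lies in the interval (the interval contains an integer), and both are proper prefixes of x's sign expansion, i.e. born earlier. So the game value is 12.
Game value = 12

12


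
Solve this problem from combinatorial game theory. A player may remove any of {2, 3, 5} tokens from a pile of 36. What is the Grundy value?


The subtraction set is S = {2, 3, 5}.
G(k) = mex{ G(k - s) : s in S, s <= k }. We compute iteratively: G(0) = 0.
G(1) = mex({}) = 0
G(2) = mex({0}) = 1
G(3) = mex({0}) = 1
G(4) = mex({0, 1}) = 2
G(5) = mex({0, 1}) = 2
G(6) = mex({0, 1, 2}) = 3
G(7) = mex({1, 2}) = 0
G(8) = mex({1, 2, 3}) = 0
G(9) = mex({0, 2, 3}) = 1
G(10) = mex({0, 2}) = 1
G(11) = mex({0, 1, 3}) = 2
Observe that G(7)..G(11) = 0, 0, 1, 1, 2 repeats G(0)..G(4) = 0, 0, 1, 1, 2.
For k >= max(S) = 5, G(k) is determined by the previous 5 values G(k-5)..G(k-1); a window of 5 consecutive values has recurred shifted by 7, so by induction G(k + 7) = G(k) for all k >= 0: the sequence is periodic from the start with period 7.
One period: G(0..6) = 0, 0, 1, 1, 2, 2, 3.
36 mod 7 = 1, so G(36) = G(1) = 0.

0


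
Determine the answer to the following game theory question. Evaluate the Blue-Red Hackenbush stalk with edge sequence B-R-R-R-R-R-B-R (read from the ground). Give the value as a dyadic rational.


Edges (from ground): B-R-R-R-R-R-B-R
By Berlekamp's sign-expansion rule, a Blue-Red Hackenbush stalk has the value of the surreal number whose sign sequence is the edge sequence with B -> + and R -> -.
Sign sequence: +-----+-
Trace the sign expansion in the surreal number tree, starting from 0:
Edge 1: B (sign +) -> bounds (0, +inf), value = 1
Edge 2: R (sign -) -> bounds (0, 1), value = 1/2
Edge 3: R (sign -) -> bounds (0, 1/2), value = 1/4
Edge 4: R (sign -) -> bounds (0, 1/4), value = 1/8
Edge 5: R (sign -) -> bounds (0, 1/8), value = 1/16
Edge 6: R (sign -) -> bounds (0, 1/16), value = 1/32
Edge 7: B (sign +) -> bounds (1/32, 1/16), value = 3/64
Edge 8: R (sign -) -> bounds (1/32, 3/64), value = 5/128
Game value = 5/128

5/128


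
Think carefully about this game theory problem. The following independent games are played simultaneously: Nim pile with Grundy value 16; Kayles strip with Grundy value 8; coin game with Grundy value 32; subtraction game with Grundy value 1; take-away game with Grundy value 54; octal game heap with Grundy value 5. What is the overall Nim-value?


By the Sprague-Grundy theorem, the Grundy value of a sum of games is the XOR of individual Grundy values.
Nim pile: Grundy value = 16. Running XOR: 0 XOR 16 = 16
Kayles strip: Grundy value = 8. Running XOR: 16 XOR 8 = 24
coin game: Grundy value = 32. Running XOR: 24 XOR 32 = 56
subtraction game: Grundy value = 1. Running XOR: 56 XOR 1 = 57
take-away game: Grundy value = 54. Running XOR: 57 XOR 54 = 15
octal game heap: Grundy value = 5. Running XOR: 15 XOR 5 = 10
The combined Grundy value is 10.

10


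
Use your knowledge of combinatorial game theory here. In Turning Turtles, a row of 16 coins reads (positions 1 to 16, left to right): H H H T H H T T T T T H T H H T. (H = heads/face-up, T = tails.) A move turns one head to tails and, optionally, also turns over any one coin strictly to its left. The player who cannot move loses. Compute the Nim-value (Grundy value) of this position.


Coins: H H H T H H T T T T T H T H H T
Key fact: a single head at position k behaves exactly like a Nim heap of size k (turning it to T and optionally flipping a coin at j < k corresponds to moving the heap from k to j, or to 0), and heads combine as a disjunctive sum (two heads at the same place would cancel, matching j XOR j = 0). So the Nim-value is the XOR of the 1-indexed positions of the heads.
Face-up positions (1-indexed): [1, 2, 3, 5, 6, 12, 14, 15]
XOR 0 with 1: 0 XOR 1 = 1
XOR 1 with 2: 1 XOR 2 = 3
XOR 3 with 3: 3 XOR 3 = 0
XOR 0 with 5: 0 XOR 5 = 5
XOR 5 with 6: 5 XOR 6 = 3
XOR 3 with 12: 3 XOR 12 = 15
XOR 15 with 14: 15 XOR 14 = 1
XOR 1 with 15: 1 XOR 15 = 14
Nim-value = 14

14


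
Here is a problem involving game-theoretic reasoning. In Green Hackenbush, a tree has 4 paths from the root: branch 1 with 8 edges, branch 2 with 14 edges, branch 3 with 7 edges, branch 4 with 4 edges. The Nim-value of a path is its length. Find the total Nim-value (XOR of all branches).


The tree has 4 branches from the ground vertex.
In Green Hackenbush, the Nim-value of a simple path of length k is k.
Branch 1: length 8, Nim-value = 8
Branch 2: length 14, Nim-value = 14
Branch 3: length 7, Nim-value = 7
Branch 4: length 4, Nim-value = 4
Total Nim-value = XOR of all branch values:
0 XOR 8 = 8
8 XOR 14 = 6
6 XOR 7 = 1
1 XOR 4 = 5
Nim-value of the tree = 5

5


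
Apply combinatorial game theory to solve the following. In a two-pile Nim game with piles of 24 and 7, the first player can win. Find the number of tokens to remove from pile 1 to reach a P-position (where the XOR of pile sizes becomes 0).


Piles: 24 and 7
Current XOR: 24 XOR 7 = 31 (non-zero, so this is an N-position).
To make the XOR zero, we need to find a move that balances the piles.
For pile 1 (size 24): target = 24 XOR 31 = 7
We reduce pile 1 from 24 to 7.
Tokens removed: 24 - 7 = 17
Verification: 7 XOR 7 = 0

17


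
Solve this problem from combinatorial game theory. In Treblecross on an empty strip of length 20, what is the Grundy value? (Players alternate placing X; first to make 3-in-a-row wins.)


Treblecross: place X on empty cells; 3-in-a-row wins.
Playing within two cells of an existing X lets the opponent win at once, so sensible play treats the cells i-2..i+2 around each X as dead. The player left with no safe cell loses, so this is a normal-play take-away game on strips of safe cells.
Placing X at cell i (0-indexed) of a strip of k safe cells leaves independent strips of sizes max(0, i-2) and max(0, k-i-3). Hence G(k) = mex{ G(max(0,i-2)) XOR G(max(0,k-i-3)) : 0 <= i < k }, with G(0) = 0.
G(1): splits (0,0):0^0=0 -> mex({0}) = 1
G(2): splits (0,0):0^0=0 -> mex({0}) = 1
G(3): splits (0,0):0^0=0 -> mex({0}) = 1
G(4): splits (0,1):0^1=1 (0,0):0^0=0 -> mex({0, 1}) = 2
G(5): splits (0,2):0^1=1 (0,1):0^1=1 (0,0):0^0=0 -> mex({0, 1}) = 2
G(6) = mex({1}) = 0
G(7) = mex({0, 1, 2}) = 3
G(8) = mex({0, 1, 2}) = 3
G(9) = mex({0, 2}) = 1
G(10) = mex({0, 2, 3}) = 1
G(11) = mex({0, 3}) = 1
G(12) = mex({1, 3}) = 0
G(13) = mex({0, 1, 2, 3}) = 4
G(14) = mex({0, 1, 2}) = 3
G(15) = mex({0, 1, 2}) = 3
G(16) = mex({0, 1, 2, 4}) = 3
G(17) = mex({0, 1, 3, 4}) = 2
G(18) = mex({0, 1, 3, 4}) = 2
G(19) = mex({0, 1, 3, 5}) = 2
G(20) = mex({0, 1, 2, 3, 5}) = 4
Therefore G(20) = 4.

4


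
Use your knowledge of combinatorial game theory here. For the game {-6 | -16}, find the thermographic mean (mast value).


Game = {-6 | -16}, a switch {a | b} with numbers a > b.
Its thermograph has left wall a - t and right wall b + t, which meet at t = (a - b)/2, where both equal (a + b)/2. So the mast (mean value) is at (a + b)/2.
Mean = (-6 + (-16))/2 = -22/2 = -11

-11


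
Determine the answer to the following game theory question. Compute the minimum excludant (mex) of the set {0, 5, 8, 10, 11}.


Set = {0, 5, 8, 10, 11}
0 is in the set.
1 is NOT in the set. This is the mex.
mex = 1

1


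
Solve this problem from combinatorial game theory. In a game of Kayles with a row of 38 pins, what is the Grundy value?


Kayles: a move removes 1 or 2 adjacent pins from a contiguous row.
Removing pins from a row of k leaves two independent rows (a, b) with a + b = k - 1 (one pin) or a + b = k - 2 (two pins); an end removal gives a = 0.
By Sprague-Grundy, G(k) = mex{ G(a) XOR G(b) } over all these splits. G(0) = 0.
G(1): splits (0,0):0^0=0 -> mex({0}) = 1
G(2): splits (0,1):0^1=1 (0,0):0^0=0 -> mex({0, 1}) = 2
G(3): splits (0,2):0^2=2 (1,1):1^1=0 (0,1):0^1=1 -> mex({0, 1, 2}) = 3
G(4): splits (0,3):0^3=3 (1,2):1^2=3 (0,2):0^2=2 (1,1):1^1=0 -> mex({0, 2, 3}) = 1
G(5): splits (0,4):0^1=1 (1,3):1^3=2 (2,2):2^2=0 (0,3):0^3=3 (1,2):1^2=3 -> mex({0, 1, 2, 3}) = 4
G(6) = mex({0, 1, 2, 4}) = 3
G(7) = mex({0, 1, 3, 4, 5}) = 2
G(8) = mex({0, 2, 3, 5, 6}) = 1
G(9) = mex({0, 1, 2, 3, 6, 7}) = 4
G(10) = mex({0, 1, 3, 4, 5, 7}) = 2
G(11) = mex({0, 1, 2, 3, 4, 5}) = 6
G(12) = mex({0, 1, 2, 3, 5, 6, 7}) = 4
G(13) = mex({0, 2, 3, 4, 6, 7}) = 1
G(14) = mex({0, 1, 4, 5, 6, 7}) = 2
G(15) = mex({0, 1, 2, 3, 4, 5, 6}) = 7
G(16) = mex({0, 2, 3, 5, 6, 7}) = 1
G(17) = mex({0, 1, 2, 3, 5, 6, 7}) = 4
G(18) = mex({0, 1, 2, 4, 5, 6}) = 3
G(19) = mex({0, 1, 3, 4, 5, 7}) = 2
G(20) = mex({0, 2, 3, 4, 5, 6, 7}) = 1
G(21) = mex({0, 1, 2, 3, 5, 6, 7}) = 4
G(22) = mex({0, 1, 2, 3, 4, 5, 7}) = 6
G(23) = mex({0, 1, 2, 3, 4, 5, 6}) = 7
G(24) = mex({0, 1, 2, 3, 5, 6, 7}) = 4
G(25) = mex({0, 2, 3, 4, 6, 7}) = 1
G(26) = mex({0, 1, 3, 4, 5, 6, 7}) = 2
G(27) = mex({0, 1, 2, 3, 4, 5, 6, 7}) = 8
G(28) = mex({0, 1, 2, 3, 4, 6, 7, 8}) = 5
G(29) = mex({0, 1, 2, 3, 5, 6, 7, 8, 9}) = 4
G(30) = mex({0, 1, 2, 3, 4, 5, 6, 9, 10}) = 7
G(31) = mex({0, 1, 3, 4, 5, 7, 10, 11}) = 2
G(32) = mex({0, 2, 3, 4, 5, 6, 7, 9, 11}) = 1
G(33) = mex({0, 1, 2, 3, 4, 5, 6, 7, 9, 12}) = 8
G(34) = mex({0, 1, 2, 3, 4, 5, 7, 8, 11, 12}) = 6
G(35) = mex({0, 1, 2, 3, 4, 5, 6, 8, 9, 10, 11}) = 7
G(36) = mex({0, 1, 2, 3, 5, 6, 7, 9, 10}) = 4
G(37) = mex({0, 2, 3, 4, 6, 7, 9, 10, 11, 12}) = 1
G(38) = mex({0, 1, 3, 4, 5, 6, 7, 9, 10, 11, 12}) = 2
Therefore G(38) = 2.

2


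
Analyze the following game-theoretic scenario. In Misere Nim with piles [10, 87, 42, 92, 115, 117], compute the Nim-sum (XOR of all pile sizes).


We need the XOR (exclusive or) of all pile sizes.
After XOR-ing pile 1 (size 10): 0 XOR 10 = 10
After XOR-ing pile 2 (size 87): 10 XOR 87 = 93
After XOR-ing pile 3 (size 42): 93 XOR 42 = 119
After XOR-ing pile 4 (size 92): 119 XOR 92 = 43
After XOR-ing pile 5 (size 115): 43 XOR 115 = 88
After XOR-ing pile 6 (size 117): 88 XOR 117 = 45
The Nim-value of this position is 45.

45


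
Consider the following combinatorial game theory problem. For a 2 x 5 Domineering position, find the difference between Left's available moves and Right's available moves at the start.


Board is 2 x 5 (rows x cols).
Left (vertical) placements: (rows-1) * cols = 1 * 5 = 5
Right (horizontal) placements: rows * (cols-1) = 2 * 4 = 8
Advantage = Left - Right = 5 - 8 = -3

-3


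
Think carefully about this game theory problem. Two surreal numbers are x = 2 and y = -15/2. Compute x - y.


x = 2, y = -15/2
Converting to common denominator: 2
x = 4/2, y = -15/2
x - y = 2 - -15/2 = 19/2

19/2


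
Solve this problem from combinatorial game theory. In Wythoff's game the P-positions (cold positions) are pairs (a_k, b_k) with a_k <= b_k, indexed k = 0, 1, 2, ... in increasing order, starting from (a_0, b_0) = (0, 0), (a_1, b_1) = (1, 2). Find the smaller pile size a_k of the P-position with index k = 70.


By Wythoff's theorem, a_k = floor(k * phi) and b_k = floor(k * phi^2) = a_k + k, where phi = (1 + sqrt(5))/2 is the golden ratio.
phi = (1 + sqrt(5))/2 = 1.618034
k = 70
k * phi = 70 * 1.618034 = 113.262379
a_70 = floor(k * phi) = 113

113


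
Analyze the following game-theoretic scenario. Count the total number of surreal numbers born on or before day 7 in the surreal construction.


Day 0: {|} = 0 is born. Count = 1.
Day n: the number of surreal numbers born by day n is 2^(n+1) - 1.
By day 0: 2^1 - 1 = 1
By day 1: 2^2 - 1 = 3
By day 2: 2^3 - 1 = 7
By day 3: 2^4 - 1 = 15
By day 4: 2^5 - 1 = 31
By day 5: 2^6 - 1 = 63
By day 6: 2^7 - 1 = 127
By day 7: 2^8 - 1 = 255
By day 7: 255 surreal numbers.

255


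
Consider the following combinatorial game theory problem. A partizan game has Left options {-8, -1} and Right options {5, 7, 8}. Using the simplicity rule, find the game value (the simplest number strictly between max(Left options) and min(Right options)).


Left options: {-8, -1}, max = -1
Right options: {5, 7, 8}, min = 5
All options are numbers and max(Left) < min(Right), so by the simplicity theorem the value is the simplest (earliest-born) number strictly between -1 and 5.
Integers 0 through 4 all lie strictly between -1 and 5.
Among integers, the simplest (lowest birthday = smallest |n|; 0 is born on day 0, +-n on day n) is 0.
No non-integer in the interval can be simpler: if x is a non-integer in the interval, then floor(x) or ceil(x) also lies in the interval (the interval contains an integer), and both are proper prefixes of x's sign expansion, i.e. born earlier. So the game value is 0.
Game value = 0

0


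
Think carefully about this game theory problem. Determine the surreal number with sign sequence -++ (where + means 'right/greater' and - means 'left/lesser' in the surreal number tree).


Sign expansion: -++
Rule: track bounds (lo, hi), initially (-inf, +inf). On '+', the current value becomes lo and we move to the simplest number in (value, hi): value + 1 if hi = +inf, otherwise the midpoint (value + hi)/2. On '-', the current value becomes hi and we move to value - 1 if lo = -inf, otherwise the midpoint (lo + value)/2.
Start at 0.
Step 1: sign = -, move left. Bounds: (-inf, 0). Value = -1
Step 2: sign = +, move right. Bounds: (-1, 0). Value = -1/2
Step 3: sign = +, move right. Bounds: (-1/2, 0). Value = -1/4
The surreal number with sign expansion -++ is -1/4.

-1/4


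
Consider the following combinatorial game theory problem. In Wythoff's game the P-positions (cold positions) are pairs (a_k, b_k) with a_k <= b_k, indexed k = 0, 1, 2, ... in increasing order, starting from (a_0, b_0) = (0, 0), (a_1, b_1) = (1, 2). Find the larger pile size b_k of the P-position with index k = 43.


By Wythoff's theorem, a_k = floor(k * phi) and b_k = floor(k * phi^2) = a_k + k, where phi = (1 + sqrt(5))/2 is the golden ratio.
phi = (1 + sqrt(5))/2 = 1.618034
phi^2 = phi + 1 = 2.618034
k = 43
k * phi^2 = 43 * 2.618034 = 112.575462
b_43 = floor(k * phi^2) = 112 (check: a_43 + k = 69 + 43 = 112)

112


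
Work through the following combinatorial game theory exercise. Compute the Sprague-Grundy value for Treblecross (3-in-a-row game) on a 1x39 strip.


Treblecross: place X on empty cells; 3-in-a-row wins.
Playing within two cells of an existing X lets the opponent win at once, so sensible play treats the cells i-2..i+2 around each X as dead. The player left with no safe cell loses, so this is a normal-play take-away game on strips of safe cells.
Placing X at cell i (0-indexed) of a strip of k safe cells leaves independent strips of sizes max(0, i-2) and max(0, k-i-3). Hence G(k) = mex{ G(max(0,i-2)) XOR G(max(0,k-i-3)) : 0 <= i < k }, with G(0) = 0.
G(1): splits (0,0):0^0=0 -> mex({0}) = 1
G(2): splits (0,0):0^0=0 -> mex({0}) = 1
G(3): splits (0,0):0^0=0 -> mex({0}) = 1
G(4): splits (0,1):0^1=1 (0,0):0^0=0 -> mex({0, 1}) = 2
G(5): splits (0,2):0^1=1 (0,1):0^1=1 (0,0):0^0=0 -> mex({0, 1}) = 2
G(6) = mex({1}) = 0
G(7) = mex({0, 1, 2}) = 3
G(8) = mex({0, 1, 2}) = 3
G(9) = mex({0, 2}) = 1
G(10) = mex({0, 2, 3}) = 1
G(11) = mex({0, 3}) = 1
G(12) = mex({1, 3}) = 0
G(13) = mex({0, 1, 2, 3}) = 4
G(14) = mex({0, 1, 2}) = 3
G(15) = mex({0, 1, 2}) = 3
G(16) = mex({0, 1, 2, 4}) = 3
G(17) = mex({0, 1, 3, 4}) = 2
G(18) = mex({0, 1, 3, 4}) = 2
G(19) = mex({0, 1, 3, 5}) = 2
G(20) = mex({0, 1, 2, 3, 5}) = 4
G(21) = mex({0, 1, 2, 3, 5}) = 4
G(22) = mex({1, 2, 6}) = 0
G(23) = mex({0, 1, 2, 3, 4, 6}) = 5
G(24) = mex({0, 1, 2, 3, 4}) = 5
G(25) = mex({0, 1, 3, 4, 7}) = 2
G(26) = mex({0, 1, 3, 4, 5, 7}) = 2
G(27) = mex({0, 1, 3, 5}) = 2
G(28) = mex({0, 1, 2, 5}) = 3
G(29) = mex({0, 1, 2, 4, 5, 6}) = 3
G(30) = mex({1, 2, 4, 6}) = 0
G(31) = mex({0, 1, 2, 3, 4, 6}) = 5
G(32) = mex({1, 2, 3, 4, 7}) = 0
G(33) = mex({0, 3, 7}) = 1
G(34) = mex({0, 2, 3, 5, 7}) = 1
G(35) = mex({0, 2, 3, 5, 6}) = 1
G(36) = mex({0, 1, 2, 5, 6}) = 3
G(37) = mex({0, 1, 2, 4, 5, 6}) = 3
G(38) = mex({0, 1, 2, 4}) = 3
G(39) = mex({0, 1, 2, 3, 4, 7}) = 5
Therefore G(39) = 5.

5


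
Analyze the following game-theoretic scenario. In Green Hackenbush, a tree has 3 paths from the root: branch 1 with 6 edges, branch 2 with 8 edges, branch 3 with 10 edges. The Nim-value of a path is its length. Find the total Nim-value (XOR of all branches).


The tree has 3 branches from the ground vertex.
In Green Hackenbush, the Nim-value of a simple path of length k is k.
Branch 1: length 6, Nim-value = 6
Branch 2: length 8, Nim-value = 8
Branch 3: length 10, Nim-value = 10
Total Nim-value = XOR of all branch values:
0 XOR 6 = 6
6 XOR 8 = 14
14 XOR 10 = 4
Nim-value of the tree = 4

4


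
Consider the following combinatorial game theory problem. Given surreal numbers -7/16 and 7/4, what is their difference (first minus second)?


x = -7/16, y = 7/4
Converting to common denominator: 16
x = -7/16, y = 28/16
x - y = -7/16 - 7/4 = -35/16

-35/16


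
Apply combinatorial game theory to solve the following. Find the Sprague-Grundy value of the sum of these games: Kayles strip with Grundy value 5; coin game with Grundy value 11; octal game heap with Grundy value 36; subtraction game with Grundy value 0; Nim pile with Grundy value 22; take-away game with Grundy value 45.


By the Sprague-Grundy theorem, the Grundy value of a sum of games is the XOR of individual Grundy values.
Kayles strip: Grundy value = 5. Running XOR: 0 XOR 5 = 5
coin game: Grundy value = 11. Running XOR: 5 XOR 11 = 14
octal game heap: Grundy value = 36. Running XOR: 14 XOR 36 = 42
subtraction game: Grundy value = 0. Running XOR: 42 XOR 0 = 42
Nim pile: Grundy value = 22. Running XOR: 42 XOR 22 = 60
take-away game: Grundy value = 45. Running XOR: 60 XOR 45 = 17
The combined Grundy value is 17.

17


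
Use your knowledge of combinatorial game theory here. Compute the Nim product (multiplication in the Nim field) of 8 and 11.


Nim multiplication is bilinear over XOR: (u XOR v) * w = (u*w) XOR (v*w).
So we split each operand into its bit components and XOR the pairwise Nim products.
8 = 8 (as XOR of powers of 2).
11 = 1 + 2 + 8 (as XOR of powers of 2).
Using the standard Nim-product table on single bits:
  2*2 = 3,   2*4 = 8,   2*8 = 12,
  4*4 = 6,   4*8 = 11,  8*8 = 13,
and  1*x = x (identity), k*l = l*k (commutative).
Pairwise Nim products:
  8 * 1 = 8
  8 * 2 = 12
  8 * 8 = 13
XOR them: 8 XOR 12 XOR 13 = 9.
Result: 8 * 11 = 9 (in Nim).

9


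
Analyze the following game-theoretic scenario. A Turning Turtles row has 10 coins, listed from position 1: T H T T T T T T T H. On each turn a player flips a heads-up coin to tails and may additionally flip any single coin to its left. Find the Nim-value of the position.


Coins: T H T T T T T T T H
Key fact: a single head at position k behaves exactly like a Nim heap of size k (turning it to T and optionally flipping a coin at j < k corresponds to moving the heap from k to j, or to 0), and heads combine as a disjunctive sum (two heads at the same place would cancel, matching j XOR j = 0). So the Nim-value is the XOR of the 1-indexed positions of the heads.
Face-up positions (1-indexed): [2, 10]
XOR 0 with 2: 0 XOR 2 = 2
XOR 2 with 10: 2 XOR 10 = 8
Nim-value = 8

8


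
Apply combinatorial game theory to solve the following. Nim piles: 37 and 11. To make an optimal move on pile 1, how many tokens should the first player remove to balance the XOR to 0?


Piles: 37 and 11
Current XOR: 37 XOR 11 = 46 (non-zero, so this is an N-position).
To make the XOR zero, we need to find a move that balances the piles.
For pile 1 (size 37): target = 37 XOR 46 = 11
We reduce pile 1 from 37 to 11.
Tokens removed: 37 - 11 = 26
Verification: 11 XOR 11 = 0

26


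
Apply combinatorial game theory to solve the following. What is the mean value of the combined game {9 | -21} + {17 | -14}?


G1 = {9 | -21}, G2 = {17 | -14}
Each is a switch {a | b} with numbers a > b; its mean value is (a + b)/2, and mean value is additive over game sums: m(G1 + G2) = m(G1) + m(G2).
Mean of G1 = (9 + (-21))/2 = -12/2 = -6
Mean of G2 = (17 + (-14))/2 = 3/2 = 3/2
Mean of G1 + G2 = -6 + 3/2 = -9/2

-9/2


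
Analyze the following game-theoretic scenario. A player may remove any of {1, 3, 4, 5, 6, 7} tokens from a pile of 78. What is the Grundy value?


The subtraction set is S = {1, 3, 4, 5, 6, 7}.
G(k) = mex{ G(k - s) : s in S, s <= k }. We compute iteratively: G(0) = 0.
G(1) = mex({0}) = 1
G(2) = mex({1}) = 0
G(3) = mex({0}) = 1
G(4) = mex({0, 1}) = 2
G(5) = mex({0, 1, 2}) = 3
G(6) = mex({0, 1, 3}) = 2
G(7) = mex({0, 1, 2}) = 3
G(8) = mex({0, 1, 2, 3}) = 4
G(9) = mex({0, 1, 2, 3, 4}) = 5
G(10) = mex({1, 2, 3, 5}) = 0
G(11) = mex({0, 2, 3, 4}) = 1
G(12) = mex({1, 2, 3, 4, 5}) = 0
G(13) = mex({0, 2, 3, 4, 5}) = 1
G(14) = mex({0, 1, 3, 4, 5}) = 2
G(15) = mex({0, 1, 2, 4, 5}) = 3
G(16) = mex({0, 1, 3, 5}) = 2
Observe that G(10)..G(16) = 0, 1, 0, 1, 2, 3, 2 repeats G(0)..G(6) = 0, 1, 0, 1, 2, 3, 2.
For k >= max(S) = 7, G(k) is determined by the previous 7 values G(k-7)..G(k-1); a window of 7 consecutive values has recurred shifted by 10, so by induction G(k + 10) = G(k) for all k >= 0: the sequence is periodic from the start with period 10.
One period: G(0..9) = 0, 1, 0, 1, 2, 3, 2, 3, 4, 5.
78 mod 10 = 8, so G(78) = G(8) = 4.

4


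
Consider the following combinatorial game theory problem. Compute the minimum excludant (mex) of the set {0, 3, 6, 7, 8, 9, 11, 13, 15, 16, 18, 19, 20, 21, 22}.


Set = {0, 3, 6, 7, 8, 9, 11, 13, 15, 16, 18, 19, 20, 21, 22}
0 is in the set.
1 is NOT in the set. This is the mex.
mex = 1

1


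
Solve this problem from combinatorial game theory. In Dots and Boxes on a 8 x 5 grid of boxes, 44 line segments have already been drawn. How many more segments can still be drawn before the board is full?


Grid: 8 x 5 boxes, i.e. 9 rows and 6 columns of dots.
Horizontal edges: (rows + 1) * cols = 9 * 5 = 45
Vertical edges: rows * (cols + 1) = 8 * 6 = 48
Total edges: 45 + 48 = 93
Edges drawn: 44
Remaining: 93 - 44 = 49

49


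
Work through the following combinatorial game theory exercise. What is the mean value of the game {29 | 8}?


Game = {29 | 8}, a switch {a | b} with numbers a > b.
Its thermograph has left wall a - t and right wall b + t, which meet at t = (a - b)/2, where both equal (a + b)/2. So the mast (mean value) is at (a + b)/2.
Mean = (29 + (8))/2 = 37/2 = 37/2

37/2


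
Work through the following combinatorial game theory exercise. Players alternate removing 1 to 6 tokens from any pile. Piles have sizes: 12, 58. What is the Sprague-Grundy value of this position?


Subtraction set: {1, 2, 3, 4, 5, 6}
For this subtraction set, G(n) = n mod 7 (period = max + 1 = 7).
Pile 1 (size 12): G(12) = 12 mod 7 = 5
Pile 2 (size 58): G(58) = 58 mod 7 = 2
Total Grundy value = XOR of all: 5 XOR 2 = 7

7


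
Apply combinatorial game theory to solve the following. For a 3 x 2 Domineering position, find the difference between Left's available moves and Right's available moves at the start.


Board is 3 x 2 (rows x cols).
Left (vertical) placements: (rows-1) * cols = 2 * 2 = 4
Right (horizontal) placements: rows * (cols-1) = 3 * 1 = 3
Advantage = Left - Right = 4 - 3 = 1

1


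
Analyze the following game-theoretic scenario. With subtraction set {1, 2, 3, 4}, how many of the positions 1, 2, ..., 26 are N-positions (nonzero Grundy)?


Subtraction set S = {1, 2, 3, 4}, so G(n) = n mod 5.
G(n) = 0 when n is a multiple of 5.
Multiples of 5 in [1, 26]: 5
N-positions (nonzero Grundy) = 26 - 5 = 21

21


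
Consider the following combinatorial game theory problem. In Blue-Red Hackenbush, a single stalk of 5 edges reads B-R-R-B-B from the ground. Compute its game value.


Edges (from ground): B-R-R-B-B
By Berlekamp's sign-expansion rule, a Blue-Red Hackenbush stalk has the value of the surreal number whose sign sequence is the edge sequence with B -> + and R -> -.
Sign sequence: +--++
Trace the sign expansion in the surreal number tree, starting from 0:
Edge 1: B (sign +) -> bounds (0, +inf), value = 1
Edge 2: R (sign -) -> bounds (0, 1), value = 1/2
Edge 3: R (sign -) -> bounds (0, 1/2), value = 1/4
Edge 4: B (sign +) -> bounds (1/4, 1/2), value = 3/8
Edge 5: B (sign +) -> bounds (3/8, 1/2), value = 7/16
Game value = 7/16

7/16


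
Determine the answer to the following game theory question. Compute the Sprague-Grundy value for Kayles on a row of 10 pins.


Kayles: a move removes 1 or 2 adjacent pins from a contiguous row.
Removing pins from a row of k leaves two independent rows (a, b) with a + b = k - 1 (one pin) or a + b = k - 2 (two pins); an end removal gives a = 0.
By Sprague-Grundy, G(k) = mex{ G(a) XOR G(b) } over all these splits. G(0) = 0.
G(1): splits (0,0):0^0=0 -> mex({0}) = 1
G(2): splits (0,1):0^1=1 (0,0):0^0=0 -> mex({0, 1}) = 2
G(3): splits (0,2):0^2=2 (1,1):1^1=0 (0,1):0^1=1 -> mex({0, 1, 2}) = 3
G(4): splits (0,3):0^3=3 (1,2):1^2=3 (0,2):0^2=2 (1,1):1^1=0 -> mex({0, 2, 3}) = 1
G(5): splits (0,4):0^1=1 (1,3):1^3=2 (2,2):2^2=0 (0,3):0^3=3 (1,2):1^2=3 -> mex({0, 1, 2, 3}) = 4
G(6) = mex({0, 1, 2, 4}) = 3
G(7) = mex({0, 1, 3, 4, 5}) = 2
G(8) = mex({0, 2, 3, 5, 6}) = 1
G(9) = mex({0, 1, 2, 3, 6, 7}) = 4
G(10) = mex({0, 1, 3, 4, 5, 7}) = 2
Therefore G(10) = 2.

2


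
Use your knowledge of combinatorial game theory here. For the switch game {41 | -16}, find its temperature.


The game is {41 | -16}, a switch {a | b} with numbers a > b.
Cooling {a | b} by t gives {a - t | b + t}, which stops being hot when a - t = b + t, i.e. at t = (a - b)/2. So the temperature of a switch is (a - b)/2.
Temperature = (Left option - Right option) / 2
= (41 - (-16)) / 2
= 57 / 2
= 57/2

57/2


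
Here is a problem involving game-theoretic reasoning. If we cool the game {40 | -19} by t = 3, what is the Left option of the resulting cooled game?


Original game: {40 | -19} (a switch {a | b} with a > b).
Cooling by t (for t below the temperature (a - b)/2 = 59/2) taxes each move by t: {a | b} cooled by t is {a - t | b + t}.
Cooling amount: t = 3
Cooled Left option: 40 - 3 = 37
Cooled Right option: -19 + 3 = -16
Cooled game: {37 | -16}
Left option = 37

37


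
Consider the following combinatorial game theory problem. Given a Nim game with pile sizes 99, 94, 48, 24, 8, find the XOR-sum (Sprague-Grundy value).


We need the XOR (exclusive or) of all pile sizes.
After XOR-ing pile 1 (size 99): 0 XOR 99 = 99
After XOR-ing pile 2 (size 94): 99 XOR 94 = 61
After XOR-ing pile 3 (size 48): 61 XOR 48 = 13
After XOR-ing pile 4 (size 24): 13 XOR 24 = 21
After XOR-ing pile 5 (size 8): 21 XOR 8 = 29
The Nim-value of this position is 29.

29


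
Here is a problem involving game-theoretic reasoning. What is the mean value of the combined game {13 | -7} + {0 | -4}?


G1 = {13 | -7}, G2 = {0 | -4}
Each is a switch {a | b} with numbers a > b; its mean value is (a + b)/2, and mean value is additive over game sums: m(G1 + G2) = m(G1) + m(G2).
Mean of G1 = (13 + (-7))/2 = 6/2 = 3
Mean of G2 = (0 + (-4))/2 = -4/2 = -2
Mean of G1 + G2 = 3 + -2 = 1

1


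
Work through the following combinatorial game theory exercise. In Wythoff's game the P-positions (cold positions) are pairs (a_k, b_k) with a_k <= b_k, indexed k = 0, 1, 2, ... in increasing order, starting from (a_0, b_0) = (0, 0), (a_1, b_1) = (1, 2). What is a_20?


By Wythoff's theorem, a_k = floor(k * phi) and b_k = floor(k * phi^2) = a_k + k, where phi = (1 + sqrt(5))/2 is the golden ratio.
phi = (1 + sqrt(5))/2 = 1.618034
k = 20
k * phi = 20 * 1.618034 = 32.360680
a_20 = floor(k * phi) = 32

32


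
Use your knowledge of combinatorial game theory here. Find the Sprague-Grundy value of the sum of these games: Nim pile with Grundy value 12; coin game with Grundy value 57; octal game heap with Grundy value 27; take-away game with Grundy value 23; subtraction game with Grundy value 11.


By the Sprague-Grundy theorem, the Grundy value of a sum of games is the XOR of individual Grundy values.
Nim pile: Grundy value = 12. Running XOR: 0 XOR 12 = 12
coin game: Grundy value = 57. Running XOR: 12 XOR 57 = 53
octal game heap: Grundy value = 27. Running XOR: 53 XOR 27 = 46
take-away game: Grundy value = 23. Running XOR: 46 XOR 23 = 57
subtraction game: Grundy value = 11. Running XOR: 57 XOR 11 = 50
The combined Grundy value is 50.

50


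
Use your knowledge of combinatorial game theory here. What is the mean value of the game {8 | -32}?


Game = {8 | -32}, a switch {a | b} with numbers a > b.
Its thermograph has left wall a - t and right wall b + t, which meet at t = (a - b)/2, where both equal (a + b)/2. So the mast (mean value) is at (a + b)/2.
Mean = (8 + (-32))/2 = -24/2 = -12

-12


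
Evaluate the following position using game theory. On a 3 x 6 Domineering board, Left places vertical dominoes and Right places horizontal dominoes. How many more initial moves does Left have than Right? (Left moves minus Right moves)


Board is 3 x 6 (rows x cols).
Left (vertical) placements: (rows-1) * cols = 2 * 6 = 12
Right (horizontal) placements: rows * (cols-1) = 3 * 5 = 15
Advantage = Left - Right = 12 - 15 = -3

-3


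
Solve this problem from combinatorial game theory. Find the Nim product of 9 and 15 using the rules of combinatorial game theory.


Nim multiplication is bilinear over XOR: (u XOR v) * w = (u*w) XOR (v*w).
So we split each operand into its bit components and XOR the pairwise Nim products.
9 = 1 + 8 (as XOR of powers of 2).
15 = 1 + 2 + 4 + 8 (as XOR of powers of 2).
Using the standard Nim-product table on single bits:
  2*2 = 3,   2*4 = 8,   2*8 = 12,
  4*4 = 6,   4*8 = 11,  8*8 = 13,
and  1*x = x (identity), k*l = l*k (commutative).
Pairwise Nim products:
  1 * 1 = 1
  1 * 2 = 2
  1 * 4 = 4
  1 * 8 = 8
  8 * 1 = 8
  8 * 2 = 12
  8 * 4 = 11
  8 * 8 = 13
XOR them: 1 XOR 2 XOR 4 XOR 8 XOR 8 XOR 12 XOR 11 XOR 13 = 13.
Result: 9 * 15 = 13 (in Nim).

13


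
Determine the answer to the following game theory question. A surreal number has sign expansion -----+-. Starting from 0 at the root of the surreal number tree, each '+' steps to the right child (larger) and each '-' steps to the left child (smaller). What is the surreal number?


Sign expansion: -----+-
Rule: track bounds (lo, hi), initially (-inf, +inf). On '+', the current value becomes lo and we move to the simplest number in (value, hi): value + 1 if hi = +inf, otherwise the midpoint (value + hi)/2. On '-', the current value becomes hi and we move to value - 1 if lo = -inf, otherwise the midpoint (lo + value)/2.
Start at 0.
Step 1: sign = -, move left. Bounds: (-inf, 0). Value = -1
Step 2: sign = -, move left. Bounds: (-inf, -1). Value = -2
Step 3: sign = -, move left. Bounds: (-inf, -2). Value = -3
Step 4: sign = -, move left. Bounds: (-inf, -3). Value = -4
Step 5: sign = -, move left. Bounds: (-inf, -4). Value = -5
Step 6: sign = +, move right. Bounds: (-5, -4). Value = -9/2
Step 7: sign = -, move left. Bounds: (-5, -9/2). Value = -19/4
The surreal number with sign expansion -----+- is -19/4.

-19/4


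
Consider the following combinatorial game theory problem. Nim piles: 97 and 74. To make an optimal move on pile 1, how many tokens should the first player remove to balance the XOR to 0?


Piles: 97 and 74
Current XOR: 97 XOR 74 = 43 (non-zero, so this is an N-position).
To make the XOR zero, we need to find a move that balances the piles.
For pile 1 (size 97): target = 97 XOR 43 = 74
We reduce pile 1 from 97 to 74.
Tokens removed: 97 - 74 = 23
Verification: 74 XOR 74 = 0

23


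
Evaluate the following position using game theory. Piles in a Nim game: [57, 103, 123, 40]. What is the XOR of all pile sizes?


We need the XOR (exclusive or) of all pile sizes.
After XOR-ing pile 1 (size 57): 0 XOR 57 = 57
After XOR-ing pile 2 (size 103): 57 XOR 103 = 94
After XOR-ing pile 3 (size 123): 94 XOR 123 = 37
After XOR-ing pile 4 (size 40): 37 XOR 40 = 13
The Nim-value of this position is 13.

13


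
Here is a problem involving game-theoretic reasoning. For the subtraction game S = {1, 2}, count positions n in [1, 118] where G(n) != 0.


Subtraction set S = {1, 2}, so G(n) = n mod 3.
G(n) = 0 when n is a multiple of 3.
Multiples of 3 in [1, 118]: 39
N-positions (nonzero Grundy) = 118 - 39 = 79

79


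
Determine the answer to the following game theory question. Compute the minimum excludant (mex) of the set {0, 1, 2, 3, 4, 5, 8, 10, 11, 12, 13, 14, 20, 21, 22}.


Set = {0, 1, 2, 3, 4, 5, 8, 10, 11, 12, 13, 14, 20, 21, 22}
0 is in the set.
1 is in the set.
2 is in the set.
3 is in the set.
4 is in the set.
5 is in the set.
6 is NOT in the set. This is the mex.
mex = 6

6


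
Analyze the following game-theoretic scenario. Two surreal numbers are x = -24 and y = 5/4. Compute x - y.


x = -24, y = 5/4
Converting to common denominator: 4
x = -96/4, y = 5/4
x - y = -24 - 5/4 = -101/4

-101/4


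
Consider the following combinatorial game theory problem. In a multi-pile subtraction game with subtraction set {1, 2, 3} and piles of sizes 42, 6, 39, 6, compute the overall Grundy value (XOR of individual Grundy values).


Subtraction set: {1, 2, 3}
For this subtraction set, G(n) = n mod 4 (period = max + 1 = 4).
Pile 1 (size 42): G(42) = 42 mod 4 = 2
Pile 2 (size 6): G(6) = 6 mod 4 = 2
Pile 3 (size 39): G(39) = 39 mod 4 = 3
Pile 4 (size 6): G(6) = 6 mod 4 = 2
Total Grundy value = XOR of all: 2 XOR 2 XOR 3 XOR 2 = 1

1


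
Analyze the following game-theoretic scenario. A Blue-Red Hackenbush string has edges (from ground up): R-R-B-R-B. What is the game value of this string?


Edges (from ground): R-R-B-R-B
By Berlekamp's sign-expansion rule, a Blue-Red Hackenbush stalk has the value of the surreal number whose sign sequence is the edge sequence with B -> + and R -> -.
Sign sequence: --+-+
Trace the sign expansion in the surreal number tree, starting from 0:
Edge 1: R (sign -) -> bounds (-inf, 0), value = -1
Edge 2: R (sign -) -> bounds (-inf, -1), value = -2
Edge 3: B (sign +) -> bounds (-2, -1), value = -3/2
Edge 4: R (sign -) -> bounds (-2, -3/2), value = -7/4
Edge 5: B (sign +) -> bounds (-7/4, -3/2), value = -13/8
Game value = -13/8

-13/8


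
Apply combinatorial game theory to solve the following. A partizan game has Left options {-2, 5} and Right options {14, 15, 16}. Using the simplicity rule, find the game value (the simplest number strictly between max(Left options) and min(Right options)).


Left options: {-2, 5}, max = 5
Right options: {14, 15, 16}, min = 14
All options are numbers and max(Left) < min(Right), so by the simplicity theorem the value is the simplest (earliest-born) number strictly between 5 and 14.
Integers 6 through 13 all lie strictly between 5 and 14.
Among integers, the simplest (lowest birthday = smallest |n|; 0 is born on day 0, +-n on day n) is 6.
No non-integer in the interval can be simpler: if x is a non-integer in the interval, then floor(x) or ceil(x) also lies in the interval (the interval contains an integer), and both are proper prefixes of x's sign expansion, i.e. born earlier. So the game value is 6.
Game value = 6

6


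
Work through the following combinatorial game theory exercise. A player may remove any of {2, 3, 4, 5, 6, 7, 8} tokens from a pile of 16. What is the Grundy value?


The subtraction set is S = {2, 3, 4, 5, 6, 7, 8}.
G(k) = mex{ G(k - s) : s in S, s <= k }. We compute iteratively: G(0) = 0.
G(1) = mex({}) = 0
G(2) = mex({0}) = 1
G(3) = mex({0}) = 1
G(4) = mex({0, 1}) = 2
G(5) = mex({0, 1}) = 2
G(6) = mex({0, 1, 2}) = 3
G(7) = mex({0, 1, 2}) = 3
G(8) = mex({0, 1, 2, 3}) = 4
G(9) = mex({0, 1, 2, 3}) = 4
G(10) = mex({1, 2, 3, 4}) = 0
G(11) = mex({1, 2, 3, 4}) = 0
G(12) = mex({0, 2, 3, 4}) = 1
G(13) = mex({0, 2, 3, 4}) = 1
G(14) = mex({0, 1, 3, 4}) = 2
G(15) = mex({0, 1, 3, 4}) = 2
G(16) = mex({0, 1, 2, 4}) = 3
Therefore G(16) = 3.

3
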